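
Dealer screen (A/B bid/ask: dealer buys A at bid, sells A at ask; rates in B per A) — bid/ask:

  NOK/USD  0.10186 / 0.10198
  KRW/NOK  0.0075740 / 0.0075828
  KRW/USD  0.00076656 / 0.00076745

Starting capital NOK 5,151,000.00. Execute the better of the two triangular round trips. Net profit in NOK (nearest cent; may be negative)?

Net profit: NOK 27,099.99

Best loop NOK → USD → KRW → NOK:
NOK 5,151,000.00 × 0.10186 (sell NOK at bid) = USD 524,680.86
USD 524,680.86 ÷ 0.00076745 (buy KRW at ask) = KRW 683,667,809
KRW 683,667,809 × 0.0075740 (sell KRW at bid) = NOK 5,178,099.99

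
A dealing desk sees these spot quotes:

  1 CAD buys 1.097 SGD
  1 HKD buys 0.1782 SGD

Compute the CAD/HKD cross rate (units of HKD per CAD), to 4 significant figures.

1 CAD × 1.097 = 1.097 SGD
1.097 SGD ÷ 0.1782 = 6.156 HKD

CAD/HKD = 6.156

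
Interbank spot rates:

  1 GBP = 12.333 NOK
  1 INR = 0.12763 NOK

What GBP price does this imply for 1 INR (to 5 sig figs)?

1 INR × 0.12763 = 0.12763 NOK
0.12763 NOK ÷ 12.333 = 0.0103487 GBP

INR/GBP = 0.010349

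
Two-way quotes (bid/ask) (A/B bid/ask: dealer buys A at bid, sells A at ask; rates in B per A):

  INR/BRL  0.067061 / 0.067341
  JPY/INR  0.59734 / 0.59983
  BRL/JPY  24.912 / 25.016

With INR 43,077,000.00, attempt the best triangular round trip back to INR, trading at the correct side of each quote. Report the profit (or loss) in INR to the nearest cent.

Net result: INR -89,155.59 (no profitable arbitrage after spreads)

Best loop INR → BRL → JPY → INR:
INR 43,077,000.00 × 0.067061 (sell INR at bid) = BRL 2,888,786.70
BRL 2,888,786.70 × 24.912 (sell BRL at bid) = JPY 71,965,454
JPY 71,965,454 × 0.59734 (sell JPY at bid) = INR 42,987,844.41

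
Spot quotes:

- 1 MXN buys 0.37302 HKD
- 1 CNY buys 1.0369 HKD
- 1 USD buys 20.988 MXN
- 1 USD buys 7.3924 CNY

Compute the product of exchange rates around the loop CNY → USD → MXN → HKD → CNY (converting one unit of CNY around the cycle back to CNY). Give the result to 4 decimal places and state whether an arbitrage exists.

Around CNY → USD → MXN → HKD → CNY: 1 ÷ 7.3924 × 20.988 × 0.37302 ÷ 1.0369 = 1.021365
Product > 1; profitable direction is CNY → USD → MXN → HKD → CNY.

1.0214 (arbitrage exists)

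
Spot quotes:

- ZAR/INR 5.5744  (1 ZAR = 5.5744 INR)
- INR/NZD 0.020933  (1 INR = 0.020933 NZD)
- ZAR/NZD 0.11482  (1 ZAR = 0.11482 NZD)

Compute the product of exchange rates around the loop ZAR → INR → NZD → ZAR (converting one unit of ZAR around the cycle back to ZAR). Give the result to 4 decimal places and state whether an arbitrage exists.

1.0163 (arbitrage exists)

Around ZAR → INR → NZD → ZAR: 1 × 5.5744 × 0.020933 ÷ 0.11482 = 1.016277
Product > 1; profitable direction is ZAR → INR → NZD → ZAR.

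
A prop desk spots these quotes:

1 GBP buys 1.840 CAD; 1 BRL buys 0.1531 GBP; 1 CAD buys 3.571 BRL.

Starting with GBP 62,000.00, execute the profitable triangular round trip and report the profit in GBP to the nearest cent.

Profit: GBP 369.83

Profitable loop is GBP → CAD → BRL → GBP:
GBP 62,000.00 × 1.840 = CAD 114,080.00
CAD 114,080.00 × 3.571 = BRL 407,379.68
BRL 407,379.68 × 0.1531 = GBP 62,369.83
Profit = GBP 62,369.83 − GBP 62,000.00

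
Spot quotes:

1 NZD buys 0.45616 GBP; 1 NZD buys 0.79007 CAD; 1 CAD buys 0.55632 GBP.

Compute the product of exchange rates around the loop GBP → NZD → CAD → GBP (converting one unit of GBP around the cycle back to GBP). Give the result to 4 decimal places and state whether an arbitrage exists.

0.9635 (arbitrage exists)

Around GBP → NZD → CAD → GBP: 1 ÷ 0.45616 × 0.79007 × 0.55632 = 0.963547
Product < 1; profitable direction is GBP → CAD → NZD → GBP.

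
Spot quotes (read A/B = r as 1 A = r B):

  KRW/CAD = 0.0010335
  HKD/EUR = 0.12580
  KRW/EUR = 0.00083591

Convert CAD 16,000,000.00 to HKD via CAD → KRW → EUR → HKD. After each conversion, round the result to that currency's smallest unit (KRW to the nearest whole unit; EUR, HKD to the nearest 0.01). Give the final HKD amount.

HKD 102,869,915.10

CAD 16,000,000.00 ÷ 0.0010335 = KRW 15,481,373,972
KRW 15,481,373,972 × 0.00083591 = EUR 12,941,035.32
EUR 12,941,035.32 ÷ 0.12580 = HKD 102,869,915.10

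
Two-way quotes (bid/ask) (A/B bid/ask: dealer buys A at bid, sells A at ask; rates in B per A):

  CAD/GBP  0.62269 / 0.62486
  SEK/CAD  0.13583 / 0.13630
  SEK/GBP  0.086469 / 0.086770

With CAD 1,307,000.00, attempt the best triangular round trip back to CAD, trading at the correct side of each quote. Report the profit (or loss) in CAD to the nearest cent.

Best loop CAD → SEK → GBP → CAD:
CAD 1,307,000.00 ÷ 0.13630 (buy SEK at ask) = SEK 9,589,141.60
SEK 9,589,141.60 × 0.086469 (sell SEK at bid) = GBP 829,163.48
GBP 829,163.48 ÷ 0.62486 (buy CAD at ask) = CAD 1,326,958.81

Net profit: CAD 19,958.81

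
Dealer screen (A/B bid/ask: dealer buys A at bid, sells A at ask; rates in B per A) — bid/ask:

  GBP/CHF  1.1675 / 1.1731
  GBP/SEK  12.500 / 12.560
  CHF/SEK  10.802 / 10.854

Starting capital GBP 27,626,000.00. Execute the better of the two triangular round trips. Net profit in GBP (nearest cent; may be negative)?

Net profit: GBP 112,912.48

Best loop GBP → CHF → SEK → GBP:
GBP 27,626,000.00 × 1.1675 (sell GBP at bid) = CHF 32,253,355.00
CHF 32,253,355.00 × 10.802 (sell CHF at bid) = SEK 348,400,740.71
SEK 348,400,740.71 ÷ 12.560 (buy GBP at ask) = GBP 27,738,912.48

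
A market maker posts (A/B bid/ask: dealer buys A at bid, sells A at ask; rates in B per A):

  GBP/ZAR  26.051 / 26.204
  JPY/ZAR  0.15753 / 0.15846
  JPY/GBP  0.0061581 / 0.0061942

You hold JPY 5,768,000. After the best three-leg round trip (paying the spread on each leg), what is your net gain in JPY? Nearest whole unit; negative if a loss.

Best loop JPY → GBP → ZAR → JPY:
JPY 5,768,000 × 0.0061581 (sell JPY at bid) = GBP 35,519.92
GBP 35,519.92 × 26.051 (sell GBP at bid) = ZAR 925,329.46
ZAR 925,329.46 ÷ 0.15846 (buy JPY at ask) = JPY 5,839,514

Net profit: JPY 71,514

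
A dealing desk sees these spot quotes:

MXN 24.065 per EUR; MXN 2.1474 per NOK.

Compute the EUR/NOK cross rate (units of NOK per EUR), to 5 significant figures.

EUR/NOK = 11.207

1 EUR × 24.065 = 24.065 MXN
24.065 MXN ÷ 2.1474 = 11.2066 NOK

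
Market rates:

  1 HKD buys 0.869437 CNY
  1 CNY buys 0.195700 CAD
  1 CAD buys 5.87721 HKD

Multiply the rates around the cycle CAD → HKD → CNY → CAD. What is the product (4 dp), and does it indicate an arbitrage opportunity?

Around CAD → HKD → CNY → CAD: 1 × 5.87721 × 0.869437 × 0.195700 = 1.000000
Product ≈ 1 (deviation 0.000%, within rounding noise).

1.0000 (no arbitrage)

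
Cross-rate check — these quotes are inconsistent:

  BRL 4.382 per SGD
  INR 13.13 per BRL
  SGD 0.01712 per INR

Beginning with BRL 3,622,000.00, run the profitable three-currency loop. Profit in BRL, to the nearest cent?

Profitable loop is BRL → SGD → INR → BRL:
BRL 3,622,000.00 ÷ 4.382 = SGD 826,563.21
SGD 826,563.21 ÷ 0.01712 = INR 48,280,561.52
INR 48,280,561.52 ÷ 13.13 = BRL 3,677,118.17
Profit = BRL 3,677,118.17 − BRL 3,622,000.00

Profit: BRL 55,118.17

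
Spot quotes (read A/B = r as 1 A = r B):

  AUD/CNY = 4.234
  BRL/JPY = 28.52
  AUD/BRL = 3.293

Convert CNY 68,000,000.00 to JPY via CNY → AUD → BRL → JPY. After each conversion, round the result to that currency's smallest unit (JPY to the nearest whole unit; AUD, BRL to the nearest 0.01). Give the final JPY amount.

JPY 1,508,340,217

CNY 68,000,000.00 ÷ 4.234 = AUD 16,060,462.92
AUD 16,060,462.92 × 3.293 = BRL 52,887,104.40
BRL 52,887,104.40 × 28.52 = JPY 1,508,340,217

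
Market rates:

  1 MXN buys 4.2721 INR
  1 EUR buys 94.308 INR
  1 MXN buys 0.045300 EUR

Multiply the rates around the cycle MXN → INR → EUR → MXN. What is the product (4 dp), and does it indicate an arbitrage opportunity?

1.0000 (no arbitrage)

Around MXN → INR → EUR → MXN: 1 × 4.2721 ÷ 94.308 ÷ 0.045300 = 0.999988
Product ≈ 1 (deviation 0.001%, within rounding noise).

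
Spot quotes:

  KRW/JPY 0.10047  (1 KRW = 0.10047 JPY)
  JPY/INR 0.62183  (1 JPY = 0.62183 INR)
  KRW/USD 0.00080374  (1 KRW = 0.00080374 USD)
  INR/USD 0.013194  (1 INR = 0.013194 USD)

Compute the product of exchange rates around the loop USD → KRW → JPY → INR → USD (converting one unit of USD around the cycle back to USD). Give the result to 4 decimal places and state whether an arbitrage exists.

Around USD → KRW → JPY → INR → USD: 1 ÷ 0.00080374 × 0.10047 × 0.62183 × 0.013194 = 1.025579
Product > 1; profitable direction is USD → KRW → JPY → INR → USD.

1.0256 (arbitrage exists)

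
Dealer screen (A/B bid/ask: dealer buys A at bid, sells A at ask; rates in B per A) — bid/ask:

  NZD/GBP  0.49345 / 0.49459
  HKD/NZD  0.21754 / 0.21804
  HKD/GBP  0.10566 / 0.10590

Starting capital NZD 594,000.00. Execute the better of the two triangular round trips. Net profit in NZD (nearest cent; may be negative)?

Net profit: NZD 8,105.73

Best loop NZD → GBP → HKD → NZD:
NZD 594,000.00 × 0.49345 (sell NZD at bid) = GBP 293,109.30
GBP 293,109.30 ÷ 0.10590 (buy HKD at ask) = HKD 2,767,793.20
HKD 2,767,793.20 × 0.21754 (sell HKD at bid) = NZD 602,105.73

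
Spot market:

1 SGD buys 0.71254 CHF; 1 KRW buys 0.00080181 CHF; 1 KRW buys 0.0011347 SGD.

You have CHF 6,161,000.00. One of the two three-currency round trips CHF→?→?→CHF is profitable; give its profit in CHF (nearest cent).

Profitable loop is CHF → KRW → SGD → CHF:
CHF 6,161,000.00 ÷ 0.00080181 = KRW 7,683,865,255
KRW 7,683,865,255 × 0.0011347 = SGD 8,718,881.90
SGD 8,718,881.90 × 0.71254 = CHF 6,212,552.11
Profit = CHF 6,212,552.11 − CHF 6,161,000.00

Profit: CHF 51,552.11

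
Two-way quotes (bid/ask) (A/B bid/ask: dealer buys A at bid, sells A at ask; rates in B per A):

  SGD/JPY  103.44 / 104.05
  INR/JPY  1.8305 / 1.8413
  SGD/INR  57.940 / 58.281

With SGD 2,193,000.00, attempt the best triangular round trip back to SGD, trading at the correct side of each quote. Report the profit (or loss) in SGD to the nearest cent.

Net profit: SGD 42,346.08

Best loop SGD → INR → JPY → SGD:
SGD 2,193,000.00 × 57.940 (sell SGD at bid) = INR 127,062,420.00
INR 127,062,420.00 × 1.8305 (sell INR at bid) = JPY 232,587,760
JPY 232,587,760 ÷ 104.05 (buy SGD at ask) = SGD 2,235,346.08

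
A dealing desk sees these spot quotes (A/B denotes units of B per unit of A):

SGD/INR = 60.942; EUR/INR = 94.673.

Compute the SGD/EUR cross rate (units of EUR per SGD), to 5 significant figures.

SGD/EUR = 0.64371

1 SGD × 60.942 = 60.942 INR
60.942 INR ÷ 94.673 = 0.64371 EUR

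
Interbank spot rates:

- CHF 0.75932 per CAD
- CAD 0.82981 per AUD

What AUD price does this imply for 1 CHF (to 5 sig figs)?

1 CHF ÷ 0.75932 = 1.31697 CAD
1.31697 CAD ÷ 0.82981 = 1.58707 AUD

CHF/AUD = 1.5871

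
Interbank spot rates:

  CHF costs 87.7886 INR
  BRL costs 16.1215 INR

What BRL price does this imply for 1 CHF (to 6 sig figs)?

1 CHF × 87.7886 = 87.7886 INR
87.7886 INR ÷ 16.1215 = 5.44544 BRL

CHF/BRL = 5.44544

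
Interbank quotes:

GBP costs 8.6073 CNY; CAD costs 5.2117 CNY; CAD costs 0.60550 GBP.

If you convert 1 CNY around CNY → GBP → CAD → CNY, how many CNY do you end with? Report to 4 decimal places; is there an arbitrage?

Around CNY → GBP → CAD → CNY: 1 ÷ 8.6073 ÷ 0.60550 × 5.2117 = 0.999996
Product ≈ 1 (deviation 0.000%, within rounding noise).

1.0000 (no arbitrage)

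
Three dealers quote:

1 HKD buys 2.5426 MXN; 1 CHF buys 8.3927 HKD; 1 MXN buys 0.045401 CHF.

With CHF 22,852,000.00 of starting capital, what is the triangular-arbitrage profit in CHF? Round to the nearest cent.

Profitable loop is CHF → MXN → HKD → CHF:
CHF 22,852,000.00 ÷ 0.045401 = MXN 503,336,930.90
MXN 503,336,930.90 ÷ 2.5426 = HKD 197,961,508.26
HKD 197,961,508.26 ÷ 8.3927 = CHF 23,587,344.75
Profit = CHF 23,587,344.75 − CHF 22,852,000.00

Profit: CHF 735,344.75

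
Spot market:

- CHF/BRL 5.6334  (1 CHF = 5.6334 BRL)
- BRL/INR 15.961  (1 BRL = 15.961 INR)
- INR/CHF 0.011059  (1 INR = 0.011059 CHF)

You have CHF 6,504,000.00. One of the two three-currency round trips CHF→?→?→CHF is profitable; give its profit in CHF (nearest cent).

Profit: CHF 36,846.96

Profitable loop is CHF → INR → BRL → CHF:
CHF 6,504,000.00 ÷ 0.011059 = INR 588,118,274.71
INR 588,118,274.71 ÷ 15.961 = BRL 36,847,207.24
BRL 36,847,207.24 ÷ 5.6334 = CHF 6,540,846.96
Profit = CHF 6,540,846.96 − CHF 6,504,000.00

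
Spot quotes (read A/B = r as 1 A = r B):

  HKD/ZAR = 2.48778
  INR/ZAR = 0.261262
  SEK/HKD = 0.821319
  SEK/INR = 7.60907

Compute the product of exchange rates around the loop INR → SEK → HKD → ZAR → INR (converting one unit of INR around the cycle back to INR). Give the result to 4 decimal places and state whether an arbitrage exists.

1.0278 (arbitrage exists)

Around INR → SEK → HKD → ZAR → INR: 1 ÷ 7.60907 × 0.821319 × 2.48778 ÷ 0.261262 = 1.027818
Product > 1; profitable direction is INR → SEK → HKD → ZAR → INR.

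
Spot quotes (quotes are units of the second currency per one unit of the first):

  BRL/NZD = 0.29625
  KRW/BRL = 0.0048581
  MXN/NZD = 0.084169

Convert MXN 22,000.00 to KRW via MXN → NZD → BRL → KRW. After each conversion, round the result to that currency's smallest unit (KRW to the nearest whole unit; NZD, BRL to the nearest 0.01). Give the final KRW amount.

KRW 1,286,620

MXN 22,000.00 × 0.084169 = NZD 1,851.72
NZD 1,851.72 ÷ 0.29625 = BRL 6,250.53
BRL 6,250.53 ÷ 0.0048581 = KRW 1,286,620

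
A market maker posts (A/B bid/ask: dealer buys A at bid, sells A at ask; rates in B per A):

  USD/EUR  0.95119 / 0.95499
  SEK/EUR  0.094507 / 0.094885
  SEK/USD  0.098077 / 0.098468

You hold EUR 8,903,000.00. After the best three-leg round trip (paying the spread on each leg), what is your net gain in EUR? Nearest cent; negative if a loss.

Best loop EUR → USD → SEK → EUR:
EUR 8,903,000.00 ÷ 0.95499 (buy USD at ask) = USD 9,322,610.71
USD 9,322,610.71 ÷ 0.098468 (buy SEK at ask) = SEK 94,676,551.85
SEK 94,676,551.85 × 0.094507 (sell SEK at bid) = EUR 8,947,596.89

Net profit: EUR 44,596.89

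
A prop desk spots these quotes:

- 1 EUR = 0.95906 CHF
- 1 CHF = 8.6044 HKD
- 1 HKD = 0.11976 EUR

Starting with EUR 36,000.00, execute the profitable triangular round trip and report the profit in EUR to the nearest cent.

Profit: EUR 427.08

Profitable loop is EUR → HKD → CHF → EUR:
EUR 36,000.00 ÷ 0.11976 = HKD 300,601.20
HKD 300,601.20 ÷ 8.6044 = CHF 34,935.75
CHF 34,935.75 ÷ 0.95906 = EUR 36,427.08
Profit = EUR 36,427.08 − EUR 36,000.00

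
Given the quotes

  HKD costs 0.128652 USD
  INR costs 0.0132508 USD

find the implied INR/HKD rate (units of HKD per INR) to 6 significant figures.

INR/HKD = 0.102997

1 INR × 0.0132508 = 0.0132508 USD
0.0132508 USD ÷ 0.128652 = 0.102997 HKD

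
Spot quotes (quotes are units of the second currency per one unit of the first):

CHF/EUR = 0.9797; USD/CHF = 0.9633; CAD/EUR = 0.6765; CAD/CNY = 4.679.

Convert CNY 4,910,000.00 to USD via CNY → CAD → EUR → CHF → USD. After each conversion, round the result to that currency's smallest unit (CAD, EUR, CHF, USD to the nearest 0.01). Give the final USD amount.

USD 752,214.28

CNY 4,910,000.00 ÷ 4.679 = CAD 1,049,369.52
CAD 1,049,369.52 × 0.6765 = EUR 709,898.48
EUR 709,898.48 ÷ 0.9797 = CHF 724,608.02
CHF 724,608.02 ÷ 0.9633 = USD 752,214.28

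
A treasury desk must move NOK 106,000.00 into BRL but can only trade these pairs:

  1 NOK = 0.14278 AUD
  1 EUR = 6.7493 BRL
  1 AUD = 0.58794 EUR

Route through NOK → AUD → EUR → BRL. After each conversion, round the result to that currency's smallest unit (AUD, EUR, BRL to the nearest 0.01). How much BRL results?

NOK 106,000.00 × 0.14278 = AUD 15,134.68
AUD 15,134.68 × 0.58794 = EUR 8,898.28
EUR 8,898.28 × 6.7493 = BRL 60,057.16

BRL 60,057.16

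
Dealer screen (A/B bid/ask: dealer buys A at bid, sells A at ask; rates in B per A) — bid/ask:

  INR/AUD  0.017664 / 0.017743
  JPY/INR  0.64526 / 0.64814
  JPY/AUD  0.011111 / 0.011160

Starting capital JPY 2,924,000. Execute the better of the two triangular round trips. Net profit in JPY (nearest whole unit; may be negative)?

Net profit: JPY 62,324

Best loop JPY → INR → AUD → JPY:
JPY 2,924,000 × 0.64526 (sell JPY at bid) = INR 1,886,740.24
INR 1,886,740.24 × 0.017664 (sell INR at bid) = AUD 33,327.38
AUD 33,327.38 ÷ 0.011160 (buy JPY at ask) = JPY 2,986,324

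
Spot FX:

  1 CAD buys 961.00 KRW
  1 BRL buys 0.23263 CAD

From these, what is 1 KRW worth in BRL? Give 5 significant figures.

KRW/BRL = 0.0044731

1 KRW ÷ 961.00 = 0.00104058 CAD
0.00104058 CAD ÷ 0.23263 = 0.00447312 BRL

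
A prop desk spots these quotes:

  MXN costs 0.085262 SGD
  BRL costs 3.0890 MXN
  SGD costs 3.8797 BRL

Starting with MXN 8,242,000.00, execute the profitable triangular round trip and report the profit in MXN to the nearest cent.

Profitable loop is MXN → SGD → BRL → MXN:
MXN 8,242,000.00 × 0.085262 = SGD 702,729.40
SGD 702,729.40 × 3.8797 = BRL 2,726,379.27
BRL 2,726,379.27 × 3.0890 = MXN 8,421,785.56
Profit = MXN 8,421,785.56 − MXN 8,242,000.00

Profit: MXN 179,785.56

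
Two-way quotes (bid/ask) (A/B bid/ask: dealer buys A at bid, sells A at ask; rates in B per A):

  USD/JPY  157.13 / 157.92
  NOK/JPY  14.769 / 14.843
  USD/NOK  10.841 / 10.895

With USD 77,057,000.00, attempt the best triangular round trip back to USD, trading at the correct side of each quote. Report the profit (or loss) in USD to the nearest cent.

Best loop USD → NOK → JPY → USD:
USD 77,057,000.00 × 10.841 (sell USD at bid) = NOK 835,374,937.00
NOK 835,374,937.00 × 14.769 (sell NOK at bid) = JPY 12,337,652,445
JPY 12,337,652,445 ÷ 157.92 (buy USD at ask) = USD 78,125,965.33

Net profit: USD 1,068,965.33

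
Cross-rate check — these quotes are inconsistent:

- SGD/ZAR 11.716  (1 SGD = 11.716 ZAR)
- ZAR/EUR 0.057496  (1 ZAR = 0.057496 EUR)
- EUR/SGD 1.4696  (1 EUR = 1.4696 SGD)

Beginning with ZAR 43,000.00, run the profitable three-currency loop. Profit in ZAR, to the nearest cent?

Profitable loop is ZAR → SGD → EUR → ZAR:
ZAR 43,000.00 ÷ 11.716 = SGD 3,670.19
SGD 3,670.19 ÷ 1.4696 = EUR 2,497.41
EUR 2,497.41 ÷ 0.057496 = ZAR 43,436.25
Profit = ZAR 43,436.25 − ZAR 43,000.00

Profit: ZAR 436.25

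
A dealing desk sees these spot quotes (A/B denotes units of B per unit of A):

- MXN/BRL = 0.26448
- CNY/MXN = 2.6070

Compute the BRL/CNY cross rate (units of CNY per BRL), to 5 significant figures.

BRL/CNY = 1.4503

1 BRL ÷ 0.26448 = 3.781 MXN
3.781 MXN ÷ 2.6070 = 1.45033 CNY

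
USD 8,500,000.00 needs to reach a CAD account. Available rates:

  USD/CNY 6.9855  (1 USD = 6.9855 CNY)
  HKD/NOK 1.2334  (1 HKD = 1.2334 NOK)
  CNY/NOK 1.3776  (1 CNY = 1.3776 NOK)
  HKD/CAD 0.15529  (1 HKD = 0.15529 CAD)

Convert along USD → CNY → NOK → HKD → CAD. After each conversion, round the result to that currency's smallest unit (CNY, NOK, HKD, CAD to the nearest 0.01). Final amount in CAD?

USD 8,500,000.00 × 6.9855 = CNY 59,376,750.00
CNY 59,376,750.00 × 1.3776 = NOK 81,797,410.80
NOK 81,797,410.80 ÷ 1.2334 = HKD 66,318,640.18
HKD 66,318,640.18 × 0.15529 = CAD 10,298,621.63

CAD 10,298,621.63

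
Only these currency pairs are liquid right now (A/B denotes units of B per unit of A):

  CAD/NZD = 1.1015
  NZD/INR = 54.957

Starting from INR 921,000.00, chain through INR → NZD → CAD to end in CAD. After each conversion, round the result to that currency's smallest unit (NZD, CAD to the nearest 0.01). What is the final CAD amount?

INR 921,000.00 ÷ 54.957 = NZD 16,758.56
NZD 16,758.56 ÷ 1.1015 = CAD 15,214.31

CAD 15,214.31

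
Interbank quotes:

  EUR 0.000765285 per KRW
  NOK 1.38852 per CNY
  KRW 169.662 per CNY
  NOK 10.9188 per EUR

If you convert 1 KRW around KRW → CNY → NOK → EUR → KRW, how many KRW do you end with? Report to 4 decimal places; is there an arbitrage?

Around KRW → CNY → NOK → EUR → KRW: 1 ÷ 169.662 × 1.38852 ÷ 10.9188 ÷ 0.000765285 = 0.979421
Product < 1; profitable direction is KRW → EUR → NOK → CNY → KRW.

0.9794 (arbitrage exists)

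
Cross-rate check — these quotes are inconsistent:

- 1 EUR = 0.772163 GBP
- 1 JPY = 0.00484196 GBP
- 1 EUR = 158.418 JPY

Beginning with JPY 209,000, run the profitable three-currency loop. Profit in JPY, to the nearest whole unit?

Profitable loop is JPY → EUR → GBP → JPY:
JPY 209,000 ÷ 158.418 = EUR 1,319.29
EUR 1,319.29 × 0.772163 = GBP 1,018.71
GBP 1,018.71 ÷ 0.00484196 = JPY 210,392
Profit = JPY 210,392 − JPY 209,000

Profit: JPY 1,392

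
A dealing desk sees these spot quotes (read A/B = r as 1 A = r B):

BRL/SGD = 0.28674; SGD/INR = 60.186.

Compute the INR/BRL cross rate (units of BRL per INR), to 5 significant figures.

INR/BRL = 0.057945

1 INR ÷ 60.186 = 0.0166152 SGD
0.0166152 SGD ÷ 0.28674 = 0.057945 BRL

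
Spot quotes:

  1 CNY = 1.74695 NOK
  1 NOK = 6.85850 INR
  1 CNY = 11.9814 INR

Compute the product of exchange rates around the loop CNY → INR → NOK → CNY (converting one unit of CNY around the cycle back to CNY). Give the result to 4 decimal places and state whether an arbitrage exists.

Around CNY → INR → NOK → CNY: 1 × 11.9814 ÷ 6.85850 ÷ 1.74695 = 0.999995
Product ≈ 1 (deviation 0.000%, within rounding noise).

1.0000 (no arbitrage)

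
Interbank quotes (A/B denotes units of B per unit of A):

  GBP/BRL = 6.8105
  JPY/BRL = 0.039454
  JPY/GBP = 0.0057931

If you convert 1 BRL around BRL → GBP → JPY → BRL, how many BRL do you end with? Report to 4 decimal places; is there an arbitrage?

Around BRL → GBP → JPY → BRL: 1 ÷ 6.8105 ÷ 0.0057931 × 0.039454 = 1.000002
Product ≈ 1 (deviation 0.000%, within rounding noise).

1.0000 (no arbitrage)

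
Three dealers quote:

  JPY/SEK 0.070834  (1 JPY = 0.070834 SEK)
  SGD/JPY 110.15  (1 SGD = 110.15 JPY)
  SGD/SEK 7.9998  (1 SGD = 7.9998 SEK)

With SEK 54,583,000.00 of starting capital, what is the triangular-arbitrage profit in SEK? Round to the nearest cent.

Profitable loop is SEK → JPY → SGD → SEK:
SEK 54,583,000.00 ÷ 0.070834 = JPY 770,576,277
JPY 770,576,277 ÷ 110.15 = SGD 6,995,699.29
SGD 6,995,699.29 × 7.9998 = SEK 55,964,195.19
Profit = SEK 55,964,195.19 − SEK 54,583,000.00

Profit: SEK 1,381,195.19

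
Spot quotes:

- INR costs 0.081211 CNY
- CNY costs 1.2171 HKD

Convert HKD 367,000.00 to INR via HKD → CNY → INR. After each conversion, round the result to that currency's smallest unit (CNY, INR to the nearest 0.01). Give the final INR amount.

HKD 367,000.00 ÷ 1.2171 = CNY 301,536.44
CNY 301,536.44 ÷ 0.081211 = INR 3,712,999.96

INR 3,712,999.96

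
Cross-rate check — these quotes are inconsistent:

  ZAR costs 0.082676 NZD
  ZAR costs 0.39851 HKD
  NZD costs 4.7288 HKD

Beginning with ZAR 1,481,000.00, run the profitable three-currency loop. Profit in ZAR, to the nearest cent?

Profit: ZAR 28,606.93

Profitable loop is ZAR → HKD → NZD → ZAR:
ZAR 1,481,000.00 × 0.39851 = HKD 590,193.31
HKD 590,193.31 ÷ 4.7288 = NZD 124,808.26
NZD 124,808.26 ÷ 0.082676 = ZAR 1,509,606.93
Profit = ZAR 1,509,606.93 − ZAR 1,481,000.00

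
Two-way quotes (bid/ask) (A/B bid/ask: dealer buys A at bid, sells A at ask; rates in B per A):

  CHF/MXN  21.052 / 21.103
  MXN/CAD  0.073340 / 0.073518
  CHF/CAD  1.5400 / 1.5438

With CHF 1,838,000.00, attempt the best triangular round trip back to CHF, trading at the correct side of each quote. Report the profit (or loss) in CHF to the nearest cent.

Net profit: CHF 182.97

Best loop CHF → MXN → CAD → CHF:
CHF 1,838,000.00 × 21.052 (sell CHF at bid) = MXN 38,693,576.00
MXN 38,693,576.00 × 0.073340 (sell MXN at bid) = CAD 2,837,786.86
CAD 2,837,786.86 ÷ 1.5438 (buy CHF at ask) = CHF 1,838,182.97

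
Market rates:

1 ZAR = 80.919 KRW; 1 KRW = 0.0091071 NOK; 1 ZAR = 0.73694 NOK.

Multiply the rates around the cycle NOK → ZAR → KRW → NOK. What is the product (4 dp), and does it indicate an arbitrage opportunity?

1.0000 (no arbitrage)

Around NOK → ZAR → KRW → NOK: 1 ÷ 0.73694 × 80.919 × 0.0091071 = 0.999997
Product ≈ 1 (deviation 0.000%, within rounding noise).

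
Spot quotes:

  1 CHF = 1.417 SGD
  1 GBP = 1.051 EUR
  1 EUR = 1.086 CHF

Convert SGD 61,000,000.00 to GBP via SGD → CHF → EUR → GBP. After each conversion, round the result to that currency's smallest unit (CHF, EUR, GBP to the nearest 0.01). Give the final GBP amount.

SGD 61,000,000.00 ÷ 1.417 = CHF 43,048,694.42
CHF 43,048,694.42 ÷ 1.086 = EUR 39,639,681.79
EUR 39,639,681.79 ÷ 1.051 = GBP 37,716,157.75

GBP 37,716,157.75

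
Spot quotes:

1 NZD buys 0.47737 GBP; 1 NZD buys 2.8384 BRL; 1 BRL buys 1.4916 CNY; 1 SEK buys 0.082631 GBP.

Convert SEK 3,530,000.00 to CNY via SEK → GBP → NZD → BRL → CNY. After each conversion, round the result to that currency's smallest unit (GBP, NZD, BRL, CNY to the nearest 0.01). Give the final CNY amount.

CNY 2,586,953.15

SEK 3,530,000.00 × 0.082631 = GBP 291,687.43
GBP 291,687.43 ÷ 0.47737 = NZD 611,030.08
NZD 611,030.08 × 2.8384 = BRL 1,734,347.78
BRL 1,734,347.78 × 1.4916 = CNY 2,586,953.15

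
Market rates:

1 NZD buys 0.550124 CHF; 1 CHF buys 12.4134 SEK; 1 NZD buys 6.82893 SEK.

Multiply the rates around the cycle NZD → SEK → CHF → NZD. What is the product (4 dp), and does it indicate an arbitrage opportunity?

Around NZD → SEK → CHF → NZD: 1 × 6.82893 ÷ 12.4134 ÷ 0.550124 = 1.000003
Product ≈ 1 (deviation 0.000%, within rounding noise).

1.0000 (no arbitrage)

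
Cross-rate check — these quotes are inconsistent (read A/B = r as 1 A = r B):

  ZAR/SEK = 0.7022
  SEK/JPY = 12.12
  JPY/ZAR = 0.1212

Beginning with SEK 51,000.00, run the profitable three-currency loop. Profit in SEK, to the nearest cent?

Profit: SEK 1,606.12

Profitable loop is SEK → JPY → ZAR → SEK:
SEK 51,000.00 × 12.12 = JPY 618,120
JPY 618,120 × 0.1212 = ZAR 74,916.14
ZAR 74,916.14 × 0.7022 = SEK 52,606.12
Profit = SEK 52,606.12 − SEK 51,000.00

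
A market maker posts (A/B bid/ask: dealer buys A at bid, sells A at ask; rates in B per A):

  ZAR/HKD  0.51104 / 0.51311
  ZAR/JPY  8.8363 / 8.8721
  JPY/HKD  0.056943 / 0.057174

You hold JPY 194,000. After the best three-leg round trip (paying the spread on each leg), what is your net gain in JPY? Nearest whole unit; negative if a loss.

Best loop JPY → ZAR → HKD → JPY:
JPY 194,000 ÷ 8.8721 (buy ZAR at ask) = ZAR 21,866.30
ZAR 21,866.30 × 0.51104 (sell ZAR at bid) = HKD 11,174.55
HKD 11,174.55 ÷ 0.057174 (buy JPY at ask) = JPY 195,448

Net profit: JPY 1,448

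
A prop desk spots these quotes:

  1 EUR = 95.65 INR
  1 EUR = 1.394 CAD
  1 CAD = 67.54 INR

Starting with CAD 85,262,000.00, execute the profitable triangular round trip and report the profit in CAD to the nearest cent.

Profitable loop is CAD → EUR → INR → CAD:
CAD 85,262,000.00 ÷ 1.394 = EUR 61,163,558.11
EUR 61,163,558.11 × 95.65 = INR 5,850,294,332.86
INR 5,850,294,332.86 ÷ 67.54 = CAD 86,619,696.96
Profit = CAD 86,619,696.96 − CAD 85,262,000.00

Profit: CAD 1,357,696.96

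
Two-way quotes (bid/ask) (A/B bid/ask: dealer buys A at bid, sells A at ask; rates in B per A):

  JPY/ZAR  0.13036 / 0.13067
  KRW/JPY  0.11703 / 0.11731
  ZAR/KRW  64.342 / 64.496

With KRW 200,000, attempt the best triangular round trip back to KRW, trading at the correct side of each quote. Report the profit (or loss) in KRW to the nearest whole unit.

Best loop KRW → ZAR → JPY → KRW:
KRW 200,000 ÷ 64.496 (buy ZAR at ask) = ZAR 3,100.97
ZAR 3,100.97 ÷ 0.13067 (buy JPY at ask) = JPY 23,731
JPY 23,731 ÷ 0.11731 (buy KRW at ask) = KRW 202,296

Net profit: KRW 2,296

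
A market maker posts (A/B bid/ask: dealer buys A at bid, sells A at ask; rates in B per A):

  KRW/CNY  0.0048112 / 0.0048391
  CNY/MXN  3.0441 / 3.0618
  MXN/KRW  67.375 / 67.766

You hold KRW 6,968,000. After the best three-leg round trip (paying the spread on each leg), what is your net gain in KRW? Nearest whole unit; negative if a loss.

Best loop KRW → MXN → CNY → KRW:
KRW 6,968,000 ÷ 67.766 (buy MXN at ask) = MXN 102,824.43
MXN 102,824.43 ÷ 3.0618 (buy CNY at ask) = CNY 33,583.00
CNY 33,583.00 ÷ 0.0048391 (buy KRW at ask) = KRW 6,939,927

Net result: KRW -28,073 (no profitable arbitrage after spreads)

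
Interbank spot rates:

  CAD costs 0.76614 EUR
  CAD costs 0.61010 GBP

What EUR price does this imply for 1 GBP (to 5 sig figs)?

1 GBP ÷ 0.61010 = 1.63908 CAD
1.63908 CAD × 0.76614 = 1.25576 EUR

GBP/EUR = 1.2558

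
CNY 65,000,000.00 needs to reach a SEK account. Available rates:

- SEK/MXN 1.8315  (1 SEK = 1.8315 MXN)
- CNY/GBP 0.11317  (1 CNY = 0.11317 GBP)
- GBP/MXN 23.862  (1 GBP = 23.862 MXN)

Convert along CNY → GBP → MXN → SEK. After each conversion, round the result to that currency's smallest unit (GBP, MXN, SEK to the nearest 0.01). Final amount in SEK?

CNY 65,000,000.00 × 0.11317 = GBP 7,356,050.00
GBP 7,356,050.00 × 23.862 = MXN 175,530,065.10
MXN 175,530,065.10 ÷ 1.8315 = SEK 95,839,511.38

SEK 95,839,511.38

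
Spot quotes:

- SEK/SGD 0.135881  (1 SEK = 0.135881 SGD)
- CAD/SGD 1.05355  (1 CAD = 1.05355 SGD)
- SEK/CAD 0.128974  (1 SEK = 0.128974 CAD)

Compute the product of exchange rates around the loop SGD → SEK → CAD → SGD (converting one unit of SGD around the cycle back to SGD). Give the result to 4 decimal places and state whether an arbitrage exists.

Around SGD → SEK → CAD → SGD: 1 ÷ 0.135881 × 0.128974 × 1.05355 = 0.999997
Product ≈ 1 (deviation 0.000%, within rounding noise).

1.0000 (no arbitrage)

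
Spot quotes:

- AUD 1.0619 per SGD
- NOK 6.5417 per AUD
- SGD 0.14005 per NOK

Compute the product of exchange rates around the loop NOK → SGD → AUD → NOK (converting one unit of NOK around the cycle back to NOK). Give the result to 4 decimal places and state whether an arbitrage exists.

Around NOK → SGD → AUD → NOK: 1 × 0.14005 × 1.0619 × 6.5417 = 0.972876
Product < 1; profitable direction is NOK → AUD → SGD → NOK.

0.9729 (arbitrage exists)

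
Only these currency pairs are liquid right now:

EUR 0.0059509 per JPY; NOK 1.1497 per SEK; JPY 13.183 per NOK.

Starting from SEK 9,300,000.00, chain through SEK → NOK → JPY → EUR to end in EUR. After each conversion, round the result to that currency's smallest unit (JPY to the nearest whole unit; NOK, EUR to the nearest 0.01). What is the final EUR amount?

EUR 838,811.51

SEK 9,300,000.00 × 1.1497 = NOK 10,692,210.00
NOK 10,692,210.00 × 13.183 = JPY 140,955,404
JPY 140,955,404 × 0.0059509 = EUR 838,811.51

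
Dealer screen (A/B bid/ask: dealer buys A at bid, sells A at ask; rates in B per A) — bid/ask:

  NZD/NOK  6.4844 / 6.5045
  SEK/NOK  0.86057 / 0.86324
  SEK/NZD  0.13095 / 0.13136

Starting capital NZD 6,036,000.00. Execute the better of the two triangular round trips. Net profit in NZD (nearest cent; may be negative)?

Net profit: NZD 43,367.19

Best loop NZD → SEK → NOK → NZD:
NZD 6,036,000.00 ÷ 0.13136 (buy SEK at ask) = SEK 45,950,060.90
SEK 45,950,060.90 × 0.86057 (sell SEK at bid) = NOK 39,543,243.91
NOK 39,543,243.91 ÷ 6.5045 (buy NZD at ask) = NZD 6,079,367.19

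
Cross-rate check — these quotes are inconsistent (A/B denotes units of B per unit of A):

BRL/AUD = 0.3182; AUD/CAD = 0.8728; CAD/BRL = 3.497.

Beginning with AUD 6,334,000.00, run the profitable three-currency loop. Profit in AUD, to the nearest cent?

Profit: AUD 187,800.56

Profitable loop is AUD → BRL → CAD → AUD:
AUD 6,334,000.00 ÷ 0.3182 = BRL 19,905,719.67
BRL 19,905,719.67 ÷ 3.497 = CAD 5,692,227.53
CAD 5,692,227.53 ÷ 0.8728 = AUD 6,521,800.56
Profit = AUD 6,521,800.56 − AUD 6,334,000.00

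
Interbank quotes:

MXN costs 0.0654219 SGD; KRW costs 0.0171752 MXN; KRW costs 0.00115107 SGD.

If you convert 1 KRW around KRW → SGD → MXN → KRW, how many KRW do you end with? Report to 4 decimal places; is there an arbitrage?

1.0244 (arbitrage exists)

Around KRW → SGD → MXN → KRW: 1 × 0.00115107 ÷ 0.0654219 ÷ 0.0171752 = 1.024417
Product > 1; profitable direction is KRW → SGD → MXN → KRW.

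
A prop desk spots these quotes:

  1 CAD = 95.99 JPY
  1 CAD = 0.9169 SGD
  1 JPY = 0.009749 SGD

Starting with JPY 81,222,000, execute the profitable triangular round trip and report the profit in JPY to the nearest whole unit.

Profit: JPY 1,674,800

Profitable loop is JPY → SGD → CAD → JPY:
JPY 81,222,000 × 0.009749 = SGD 791,833.28
SGD 791,833.28 ÷ 0.9169 = CAD 863,598.30
CAD 863,598.30 × 95.99 = JPY 82,896,800
Profit = JPY 82,896,800 − JPY 81,222,000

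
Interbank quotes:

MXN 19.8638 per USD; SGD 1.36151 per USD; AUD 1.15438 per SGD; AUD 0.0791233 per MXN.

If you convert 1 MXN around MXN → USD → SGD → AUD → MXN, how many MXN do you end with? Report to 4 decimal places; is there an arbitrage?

1.0000 (no arbitrage)

Around MXN → USD → SGD → AUD → MXN: 1 ÷ 19.8638 × 1.36151 × 1.15438 ÷ 0.0791233 = 1.000007
Product ≈ 1 (deviation 0.001%, within rounding noise).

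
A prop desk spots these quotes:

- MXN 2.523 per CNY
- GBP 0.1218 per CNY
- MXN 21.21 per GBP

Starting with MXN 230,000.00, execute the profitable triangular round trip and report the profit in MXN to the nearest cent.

Profit: MXN 5,504.14

Profitable loop is MXN → CNY → GBP → MXN:
MXN 230,000.00 ÷ 2.523 = CNY 91,161.32
CNY 91,161.32 × 0.1218 = GBP 11,103.45
GBP 11,103.45 × 21.21 = MXN 235,504.14
Profit = MXN 235,504.14 − MXN 230,000.00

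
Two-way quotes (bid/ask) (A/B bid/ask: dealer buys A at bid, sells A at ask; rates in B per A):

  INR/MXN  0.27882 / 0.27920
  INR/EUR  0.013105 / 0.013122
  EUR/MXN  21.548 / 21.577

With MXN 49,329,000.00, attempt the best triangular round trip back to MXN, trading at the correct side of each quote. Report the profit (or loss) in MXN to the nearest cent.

Net profit: MXN 562,997.25

Best loop MXN → INR → EUR → MXN:
MXN 49,329,000.00 ÷ 0.27920 (buy INR at ask) = INR 176,679,799.43
INR 176,679,799.43 × 0.013105 (sell INR at bid) = EUR 2,315,388.77
EUR 2,315,388.77 × 21.548 (sell EUR at bid) = MXN 49,891,997.25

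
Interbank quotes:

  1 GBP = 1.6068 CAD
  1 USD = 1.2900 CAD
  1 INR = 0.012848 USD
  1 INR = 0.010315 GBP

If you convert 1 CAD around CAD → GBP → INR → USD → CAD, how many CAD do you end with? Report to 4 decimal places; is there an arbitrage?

1.0000 (no arbitrage)

Around CAD → GBP → INR → USD → CAD: 1 ÷ 1.6068 ÷ 0.010315 × 0.012848 × 1.2900 = 0.999987
Product ≈ 1 (deviation 0.001%, within rounding noise).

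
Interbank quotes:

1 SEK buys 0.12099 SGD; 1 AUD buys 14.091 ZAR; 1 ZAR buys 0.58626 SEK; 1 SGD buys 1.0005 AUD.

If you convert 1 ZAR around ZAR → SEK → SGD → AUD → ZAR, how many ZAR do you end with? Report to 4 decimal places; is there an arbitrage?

1.0000 (no arbitrage)

Around ZAR → SEK → SGD → AUD → ZAR: 1 × 0.58626 × 0.12099 × 1.0005 × 14.091 = 0.999997
Product ≈ 1 (deviation 0.000%, within rounding noise).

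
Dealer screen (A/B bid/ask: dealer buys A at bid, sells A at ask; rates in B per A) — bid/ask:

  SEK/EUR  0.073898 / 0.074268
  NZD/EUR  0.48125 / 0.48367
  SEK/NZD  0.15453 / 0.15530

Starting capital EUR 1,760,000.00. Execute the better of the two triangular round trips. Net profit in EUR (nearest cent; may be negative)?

Net profit: EUR 2,359.43

Best loop EUR → SEK → NZD → EUR:
EUR 1,760,000.00 ÷ 0.074268 (buy SEK at ask) = SEK 23,697,958.74
SEK 23,697,958.74 × 0.15453 (sell SEK at bid) = NZD 3,662,045.56
NZD 3,662,045.56 × 0.48125 (sell NZD at bid) = EUR 1,762,359.43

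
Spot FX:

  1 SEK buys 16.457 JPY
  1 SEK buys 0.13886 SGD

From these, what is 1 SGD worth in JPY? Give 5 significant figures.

SGD/JPY = 118.52

1 SGD ÷ 0.13886 = 7.2015 SEK
7.2015 SEK × 16.457 = 118.515 JPY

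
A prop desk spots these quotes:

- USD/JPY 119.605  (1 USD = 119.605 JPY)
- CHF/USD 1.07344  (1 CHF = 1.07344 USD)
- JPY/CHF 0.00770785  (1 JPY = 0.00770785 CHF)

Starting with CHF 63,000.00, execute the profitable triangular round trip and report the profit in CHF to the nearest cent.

Profit: CHF 661.99

Profitable loop is CHF → JPY → USD → CHF:
CHF 63,000.00 ÷ 0.00770785 = JPY 8,173,485
JPY 8,173,485 ÷ 119.605 = USD 68,337.32
USD 68,337.32 ÷ 1.07344 = CHF 63,661.99
Profit = CHF 63,661.99 − CHF 63,000.00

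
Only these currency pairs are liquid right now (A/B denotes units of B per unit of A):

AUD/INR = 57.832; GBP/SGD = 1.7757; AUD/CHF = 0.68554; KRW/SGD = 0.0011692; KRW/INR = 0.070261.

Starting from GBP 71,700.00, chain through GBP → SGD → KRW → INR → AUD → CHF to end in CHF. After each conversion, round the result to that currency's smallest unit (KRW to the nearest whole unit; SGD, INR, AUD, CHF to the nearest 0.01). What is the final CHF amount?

GBP 71,700.00 × 1.7757 = SGD 127,317.69
SGD 127,317.69 ÷ 0.0011692 = KRW 108,892,995
KRW 108,892,995 × 0.070261 = INR 7,650,930.72
INR 7,650,930.72 ÷ 57.832 = AUD 132,295.80
AUD 132,295.80 × 0.68554 = CHF 90,694.06

CHF 90,694.06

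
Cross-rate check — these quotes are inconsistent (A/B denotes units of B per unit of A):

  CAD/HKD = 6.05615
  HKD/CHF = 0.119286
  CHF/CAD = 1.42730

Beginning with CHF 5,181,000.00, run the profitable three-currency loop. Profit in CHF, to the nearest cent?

Profitable loop is CHF → CAD → HKD → CHF:
CHF 5,181,000.00 × 1.42730 = CAD 7,394,841.30
CAD 7,394,841.30 × 6.05615 = HKD 44,784,268.14
HKD 44,784,268.14 × 0.119286 = CHF 5,342,136.21
Profit = CHF 5,342,136.21 − CHF 5,181,000.00

Profit: CHF 161,136.21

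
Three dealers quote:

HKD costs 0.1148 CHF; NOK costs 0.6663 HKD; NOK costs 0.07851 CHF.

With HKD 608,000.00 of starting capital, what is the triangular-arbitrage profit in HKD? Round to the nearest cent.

Profitable loop is HKD → NOK → CHF → HKD:
HKD 608,000.00 ÷ 0.6663 = NOK 912,501.88
NOK 912,501.88 × 0.07851 = CHF 71,640.52
CHF 71,640.52 ÷ 0.1148 = HKD 624,046.36
Profit = HKD 624,046.36 − HKD 608,000.00

Profit: HKD 16,046.36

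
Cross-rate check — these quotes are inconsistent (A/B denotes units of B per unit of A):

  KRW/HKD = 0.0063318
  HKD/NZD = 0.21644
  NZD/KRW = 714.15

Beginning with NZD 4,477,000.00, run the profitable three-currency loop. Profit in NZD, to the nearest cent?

Profitable loop is NZD → HKD → KRW → NZD:
NZD 4,477,000.00 ÷ 0.21644 = HKD 20,684,716.32
HKD 20,684,716.32 ÷ 0.0063318 = KRW 3,266,798,749
KRW 3,266,798,749 ÷ 714.15 = NZD 4,574,387.38
Profit = NZD 4,574,387.38 − NZD 4,477,000.00

Profit: NZD 97,387.38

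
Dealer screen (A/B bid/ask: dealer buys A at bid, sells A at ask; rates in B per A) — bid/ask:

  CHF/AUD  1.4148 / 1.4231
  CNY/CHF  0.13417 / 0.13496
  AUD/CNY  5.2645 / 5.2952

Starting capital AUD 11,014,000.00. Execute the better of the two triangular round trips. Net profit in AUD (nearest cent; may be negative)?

Best loop AUD → CNY → CHF → AUD:
AUD 11,014,000.00 × 5.2645 (sell AUD at bid) = CNY 57,983,203.00
CNY 57,983,203.00 × 0.13417 (sell CNY at bid) = CHF 7,779,606.35
CHF 7,779,606.35 × 1.4148 (sell CHF at bid) = AUD 11,006,587.06

Net result: AUD -7,412.94 (no profitable arbitrage after spreads)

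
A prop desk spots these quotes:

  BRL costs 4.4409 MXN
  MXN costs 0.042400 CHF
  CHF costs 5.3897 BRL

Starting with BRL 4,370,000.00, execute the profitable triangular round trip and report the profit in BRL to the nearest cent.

Profitable loop is BRL → MXN → CHF → BRL:
BRL 4,370,000.00 × 4.4409 = MXN 19,406,733.00
MXN 19,406,733.00 × 0.042400 = CHF 822,845.48
CHF 822,845.48 × 5.3897 = BRL 4,434,890.28
Profit = BRL 4,434,890.28 − BRL 4,370,000.00

Profit: BRL 64,890.28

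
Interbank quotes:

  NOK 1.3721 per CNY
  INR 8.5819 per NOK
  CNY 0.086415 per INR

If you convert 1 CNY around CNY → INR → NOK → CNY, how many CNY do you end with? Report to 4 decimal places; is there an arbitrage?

Around CNY → INR → NOK → CNY: 1 ÷ 0.086415 ÷ 8.5819 ÷ 1.3721 = 0.982747
Product < 1; profitable direction is CNY → NOK → INR → CNY.

0.9827 (arbitrage exists)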